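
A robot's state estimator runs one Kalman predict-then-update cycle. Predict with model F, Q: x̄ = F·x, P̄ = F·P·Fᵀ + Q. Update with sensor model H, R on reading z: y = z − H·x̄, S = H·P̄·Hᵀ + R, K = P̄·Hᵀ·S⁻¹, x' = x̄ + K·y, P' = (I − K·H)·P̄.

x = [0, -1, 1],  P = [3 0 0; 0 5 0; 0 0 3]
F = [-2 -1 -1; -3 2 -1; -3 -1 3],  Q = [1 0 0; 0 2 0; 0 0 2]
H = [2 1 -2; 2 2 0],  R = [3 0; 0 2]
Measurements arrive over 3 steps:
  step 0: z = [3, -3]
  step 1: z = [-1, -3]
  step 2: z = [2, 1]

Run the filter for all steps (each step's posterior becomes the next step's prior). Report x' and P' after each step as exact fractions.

step 0: x̄ = F·x = [0, -3, 4]
step 0: P̄ = F·P·Fᵀ + Q = [21 11 14; 11 52 8; 14 8 61]
step 0: y = z − H·x̄ = [14, 3]
step 0: S = H·P̄·Hᵀ + R = [283 166; 166 382]
step 0: K = P̄·Hᵀ·S⁻¹ = [-1/75 13/75; 124/8055 2603/8055; -20078/40275 13364/40275]
step 0: x' = x̄ + K·y = [1/3, -2924/1611, -3196/1611]
step 0: P' = (I − K·H)·P̄ = [256/25 -151/15 392/75; -151/15 16738/1611 -39428/8055; 392/75 -39428/8055 142051/40275]
step 1: x̄ = F·x = [1682/537, -1421/537, -8275/1611]
step 1: P̄ = F·P·Fᵀ + Q = [119604/4475 381638/4475 67462/13425; 381638/4475 1391661/4475 340664/13425; 67462/13425 340664/13425 450361/40275]
step 1: y = z − H·x̄ = [-23990/1611, -711/179]
step 1: S = H·P̄·Hᵀ + R = [26784874/40275 5007398/4475; 5007398/4475 9107114/4475]
step 1: K = P̄·Hᵀ·S⁻¹ = [112972377/1020479800 50215361/1020479800; -203411463/2040959600 906656641/2040959600; -417383879/1020479800 259979553/1020479800]
step 1: x' = x̄ + K·y = [1314590721/1020479800, -5972976799/2040959600, -58994567/1020479800]
step 1: P' = (I − K·H)·P̄ = [743666667/510239900 -1437117973/1020479800 299657891/510239900; -1437117973/1020479800 3780892587/2040959600 -339336229/1020479800; 299657891/510239900 -339336229/1020479800 527861743/510239900]
step 2: x̄ = F·x = [832603049/2040959600, -1971550879/204095960, -2268534929/2040959600]
step 2: P̄ = F·P·Fᵀ + Q = [11772203387/2040959600 2194372803/204095960 -1315177827/2040959600; 2194372803/204095960 924862471/20409596 955608517/204095960; -1315177827/2040959600 955608517/204095960 18889085467/2040959600]
step 2: y = z − H·x̄ = [8797576017/1020479800, 19903385541/1020479800]
step 2: S = H·P̄·Hᵀ + R = [70331568843/510239900 82690011639/510239900; 82690011639/510239900 149166386347/510239900]
step 2: K = P̄·Hᵀ·S⁻¹ = [392393807185/3580147245999 124724037833/2386764830666; -702097602731/7160294491998 1045214521219/2386764830666; -1461329426737/3580147245999 605986292623/2386764830666]
step 2: x' = x̄ + K·y = [2830753736489/1193382415333, -4687748763783/2386764830666, 383730269200/1193382415333]
step 2: P' = (I − K·H)·P̄ = [10435544683601/7160294491998 -5030686285051/3580147245999 4227676976995/7160294491998; -5030686285051/3580147245999 13197016133759/7160294491998 -1204859049563/3580147245999; 4227676976995/7160294491998 -1204859049563/3580147245999 7406806207643/7160294491998]

step 0: x' = [1/3, -2924/1611, -3196/1611], P' = [256/25 -151/15 392/75; -151/15 16738/1611 -39428/8055; 392/75 -39428/8055 142051/40275]
step 1: x' = [1314590721/1020479800, -5972976799/2040959600, -58994567/1020479800], P' = [743666667/510239900 -1437117973/1020479800 299657891/510239900; -1437117973/1020479800 3780892587/2040959600 -339336229/1020479800; 299657891/510239900 -339336229/1020479800 527861743/510239900]
step 2: x' = [2830753736489/1193382415333, -4687748763783/2386764830666, 383730269200/1193382415333], P' = [10435544683601/7160294491998 -5030686285051/3580147245999 4227676976995/7160294491998; -5030686285051/3580147245999 13197016133759/7160294491998 -1204859049563/3580147245999; 4227676976995/7160294491998 -1204859049563/3580147245999 7406806207643/7160294491998]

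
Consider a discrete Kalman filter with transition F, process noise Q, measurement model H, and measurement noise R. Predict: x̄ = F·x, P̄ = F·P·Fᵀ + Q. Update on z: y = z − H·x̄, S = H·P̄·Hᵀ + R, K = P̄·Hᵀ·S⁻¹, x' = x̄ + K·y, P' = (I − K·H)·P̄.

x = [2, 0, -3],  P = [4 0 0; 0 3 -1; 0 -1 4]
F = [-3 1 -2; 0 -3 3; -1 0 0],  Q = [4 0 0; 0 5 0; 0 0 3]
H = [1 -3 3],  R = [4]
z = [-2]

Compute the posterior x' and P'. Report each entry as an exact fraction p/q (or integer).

x' = [-5175/1228, -1038/307, -3215/1228]
P' = [26739/1228 3981/307 7311/1228; 3981/307 3902/307 2475/307; 7311/1228 2475/307 7507/1228]

x̄ = F·x = [0, -9, -2]
P̄ = F·P·Fᵀ + Q = [63 -42 12; -42 86 0; 12 0 7]
y = z − H·x̄ = [-23]
S = H·P̄·Hᵀ + R = [1228]
K = P̄·Hᵀ·S⁻¹ = [225/1228; -75/307; 33/1228]
x' = x̄ + K·y = [-5175/1228, -1038/307, -3215/1228]
P' = (I − K·H)·P̄ = [26739/1228 3981/307 7311/1228; 3981/307 3902/307 2475/307; 7311/1228 2475/307 7507/1228]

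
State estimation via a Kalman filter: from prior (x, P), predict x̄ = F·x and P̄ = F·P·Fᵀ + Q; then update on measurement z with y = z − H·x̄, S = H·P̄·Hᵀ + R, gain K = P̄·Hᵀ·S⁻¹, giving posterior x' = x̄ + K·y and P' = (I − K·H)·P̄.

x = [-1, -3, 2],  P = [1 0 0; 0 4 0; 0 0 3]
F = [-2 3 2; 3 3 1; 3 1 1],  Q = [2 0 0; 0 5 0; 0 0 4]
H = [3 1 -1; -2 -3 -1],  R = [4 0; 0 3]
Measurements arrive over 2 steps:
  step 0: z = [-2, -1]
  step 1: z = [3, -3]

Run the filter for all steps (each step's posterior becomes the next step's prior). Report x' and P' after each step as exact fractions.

step 0: x' = [7521/22859, -43987/68577, 46364/22859], P' = [32994/22859 -34634/22859 36972/22859; -34634/22859 404818/205731 -47240/22859; 36972/22859 -47240/22859 82284/22859]
step 1: x' = [10082059961/7242172817, -1631326814/7242172817, 7350060446/7242172817], P' = [9136549368/7242172817 -9445104188/7242172817 10236118140/7242172817; -9445104188/7242172817 12471077628/7242172817 -13365161564/7242172817; 10236118140/7242172817 -13365161564/7242172817 25044377064/7242172817]

step 0: x̄ = F·x = [-3, -10, -4]
step 0: P̄ = F·P·Fᵀ + Q = [54 36 12; 36 53 24; 12 24 20]
step 0: y = z − H·x̄ = [13, -41]
step 0: S = H·P̄·Hᵀ + R = [659 -823; -823 1340]
step 0: K = P̄·Hᵀ·S⁻¹ = [6844/22859 314/22859; -26285/205731 -55294/205731; -4652/22859 -4836/22859]
step 0: x' = x̄ + K·y = [7521/22859, -43987/68577, 46364/22859]
step 0: P' = (I − K·H)·P̄ = [32994/22859 -34634/22859 36972/22859; -34634/22859 404818/205731 -47240/22859; 36972/22859 -47240/22859 82284/22859]
step 1: x̄ = F·x = [33699/22859, 24940/22859, 162794/68577]
step 1: P̄ = F·P·Fᵀ + Q = [464600/22859 -9752/22859 -687620/68577; -9752/22859 213323/22859 394300/68577; -687620/68577 394300/68577 3916744/205731]
step 1: y = z − H·x̄ = [-9586/68577, 383717/68577]
step 1: S = H·P̄·Hᵀ + R = [53776927/205731 -21537269/205731; -21537269/205731 36331444/205731]
step 1: K = P̄·Hᵀ·S⁻¹ = [84004628/314877079 -57968104/7242172817; -27163841/314877079 -1719287648/7242172817; -83708524/314877079 -1807042884/7242172817]
step 1: x' = x̄ + K·y = [10082059961/7242172817, -1631326814/7242172817, 7350060446/7242172817]
step 1: P' = (I − K·H)·P̄ = [9136549368/7242172817 -9445104188/7242172817 10236118140/7242172817; -9445104188/7242172817 12471077628/7242172817 -13365161564/7242172817; 10236118140/7242172817 -13365161564/7242172817 25044377064/7242172817]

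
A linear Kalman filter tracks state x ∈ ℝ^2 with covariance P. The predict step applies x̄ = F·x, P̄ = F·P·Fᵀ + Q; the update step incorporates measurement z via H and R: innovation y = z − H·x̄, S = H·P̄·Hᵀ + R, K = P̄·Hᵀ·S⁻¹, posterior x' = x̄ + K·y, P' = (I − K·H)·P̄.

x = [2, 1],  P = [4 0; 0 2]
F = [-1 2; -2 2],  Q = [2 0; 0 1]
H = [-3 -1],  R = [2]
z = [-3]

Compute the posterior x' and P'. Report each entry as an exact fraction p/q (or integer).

x' = [290/249, -133/249]
P' = [122/249 -250/249; -250/249 896/249]

x̄ = F·x = [0, -2]
P̄ = F·P·Fᵀ + Q = [14 16; 16 25]
y = z − H·x̄ = [-5]
S = H·P̄·Hᵀ + R = [249]
K = P̄·Hᵀ·S⁻¹ = [-58/249; -73/249]
x' = x̄ + K·y = [290/249, -133/249]
P' = (I − K·H)·P̄ = [122/249 -250/249; -250/249 896/249]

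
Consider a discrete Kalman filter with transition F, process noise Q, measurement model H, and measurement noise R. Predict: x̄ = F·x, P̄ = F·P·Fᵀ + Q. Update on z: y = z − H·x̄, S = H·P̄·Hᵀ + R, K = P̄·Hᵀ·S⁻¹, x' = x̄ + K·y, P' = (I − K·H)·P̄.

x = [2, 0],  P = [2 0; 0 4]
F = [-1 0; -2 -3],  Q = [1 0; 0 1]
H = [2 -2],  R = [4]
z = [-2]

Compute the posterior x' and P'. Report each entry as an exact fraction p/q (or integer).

x̄ = F·x = [-2, -4]
P̄ = F·P·Fᵀ + Q = [3 4; 4 45]
y = z − H·x̄ = [-6]
S = H·P̄·Hᵀ + R = [164]
K = P̄·Hᵀ·S⁻¹ = [-1/82; -1/2]
x' = x̄ + K·y = [-79/41, -1]
P' = (I − K·H)·P̄ = [122/41 3; 3 4]

x' = [-79/41, -1]
P' = [122/41 3; 3 4]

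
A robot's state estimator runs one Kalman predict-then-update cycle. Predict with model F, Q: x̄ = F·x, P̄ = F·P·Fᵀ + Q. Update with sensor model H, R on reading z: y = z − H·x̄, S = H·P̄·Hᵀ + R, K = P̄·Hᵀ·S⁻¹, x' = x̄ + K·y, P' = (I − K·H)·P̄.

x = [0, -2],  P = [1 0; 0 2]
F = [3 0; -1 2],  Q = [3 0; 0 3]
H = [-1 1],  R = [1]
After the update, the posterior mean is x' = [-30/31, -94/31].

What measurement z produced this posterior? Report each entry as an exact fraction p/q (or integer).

z = [-2]

x̄ = F·x = [0, -4]
P̄ = F·P·Fᵀ + Q = [12 -3; -3 12]
S = H·P̄·Hᵀ + R = [31]
K = P̄·Hᵀ·S⁻¹ = [-15/31; 15/31]
x' − x̄ = [-30/31, 30/31] = K·y
y = (KᵀK)⁻¹·Kᵀ·(x' − x̄) = [2]
z = y + H·x̄ = [2] + [-4] = [-2]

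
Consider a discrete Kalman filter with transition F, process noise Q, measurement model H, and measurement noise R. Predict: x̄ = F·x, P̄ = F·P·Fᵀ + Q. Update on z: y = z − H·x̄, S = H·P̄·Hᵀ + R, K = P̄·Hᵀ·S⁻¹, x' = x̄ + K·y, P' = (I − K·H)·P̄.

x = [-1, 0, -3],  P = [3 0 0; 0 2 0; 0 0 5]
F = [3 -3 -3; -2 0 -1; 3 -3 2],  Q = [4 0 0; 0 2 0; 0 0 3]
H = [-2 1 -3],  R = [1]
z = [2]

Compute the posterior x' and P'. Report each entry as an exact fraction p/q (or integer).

x̄ = F·x = [6, 5, -9]
P̄ = F·P·Fᵀ + Q = [94 -3 15; -3 19 -28; 15 -28 68]
y = z − H·x̄ = [-18]
S = H·P̄·Hᵀ + R = [1368]
K = P̄·Hᵀ·S⁻¹ = [-59/342; 109/1368; -131/684]
x' = x̄ + K·y = [173/19, 271/76, -211/38]
P' = (I − K·H)·P̄ = [9112/171 5405/342 -5164/171; 5405/342 14111/1368 -4873/684; -5164/171 -4873/684 6095/342]

x' = [173/19, 271/76, -211/38]
P' = [9112/171 5405/342 -5164/171; 5405/342 14111/1368 -4873/684; -5164/171 -4873/684 6095/342]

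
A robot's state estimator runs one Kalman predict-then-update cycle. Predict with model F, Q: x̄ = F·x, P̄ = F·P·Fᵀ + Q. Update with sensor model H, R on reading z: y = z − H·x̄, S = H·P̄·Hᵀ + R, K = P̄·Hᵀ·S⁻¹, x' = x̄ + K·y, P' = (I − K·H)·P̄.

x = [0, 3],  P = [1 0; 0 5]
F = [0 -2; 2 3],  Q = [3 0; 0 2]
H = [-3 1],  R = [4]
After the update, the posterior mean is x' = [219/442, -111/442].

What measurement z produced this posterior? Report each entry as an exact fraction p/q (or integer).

z = [-2]

x̄ = F·x = [-6, 9]
P̄ = F·P·Fᵀ + Q = [23 -30; -30 51]
S = H·P̄·Hᵀ + R = [442]
K = P̄·Hᵀ·S⁻¹ = [-99/442; 141/442]
x' − x̄ = [2871/442, -4089/442] = K·y
y = (KᵀK)⁻¹·Kᵀ·(x' − x̄) = [-29]
z = y + H·x̄ = [-29] + [27] = [-2]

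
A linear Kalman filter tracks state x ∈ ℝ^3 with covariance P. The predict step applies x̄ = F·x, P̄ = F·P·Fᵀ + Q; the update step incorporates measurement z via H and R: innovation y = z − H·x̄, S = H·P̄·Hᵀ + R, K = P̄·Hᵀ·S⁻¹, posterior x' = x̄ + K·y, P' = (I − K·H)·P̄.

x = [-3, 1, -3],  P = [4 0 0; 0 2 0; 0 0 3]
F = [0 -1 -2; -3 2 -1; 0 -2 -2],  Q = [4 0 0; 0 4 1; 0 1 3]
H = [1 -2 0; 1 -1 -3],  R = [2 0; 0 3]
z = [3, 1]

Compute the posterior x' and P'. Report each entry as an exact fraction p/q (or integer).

x̄ = F·x = [5, 14, 4]
P̄ = F·P·Fᵀ + Q = [18 2 16; 2 51 -1; 16 -1 23]
y = z − H·x̄ = [26, 22]
S = H·P̄·Hᵀ + R = [216 60; 60 173]
K = P̄·Hᵀ·S⁻¹ = [2171/16884 -323/1407; -3635/8442 -164/1407; 1039/5628 -171/469]
x' = x̄ + K·y = [3971/1206, 145/603, 313/402]
P' = (I − K·H)·P̄ = [74743/8442 18143/4221 4919/2814; 18143/4221 10889/4221 970/1407; 4919/2814 970/1407 673/938]

x' = [3971/1206, 145/603, 313/402]
P' = [74743/8442 18143/4221 4919/2814; 18143/4221 10889/4221 970/1407; 4919/2814 970/1407 673/938]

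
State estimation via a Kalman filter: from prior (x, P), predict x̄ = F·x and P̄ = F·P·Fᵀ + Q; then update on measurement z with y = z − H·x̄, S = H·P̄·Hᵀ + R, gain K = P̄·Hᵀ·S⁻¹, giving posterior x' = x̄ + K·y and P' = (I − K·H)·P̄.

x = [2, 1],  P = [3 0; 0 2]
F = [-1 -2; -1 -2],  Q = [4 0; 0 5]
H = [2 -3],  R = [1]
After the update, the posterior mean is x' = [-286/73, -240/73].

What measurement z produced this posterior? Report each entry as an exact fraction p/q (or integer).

z = [2]

x̄ = F·x = [-4, -4]
P̄ = F·P·Fᵀ + Q = [15 11; 11 16]
S = H·P̄·Hᵀ + R = [73]
K = P̄·Hᵀ·S⁻¹ = [-3/73; -26/73]
x' − x̄ = [6/73, 52/73] = K·y
y = (KᵀK)⁻¹·Kᵀ·(x' − x̄) = [-2]
z = y + H·x̄ = [-2] + [4] = [2]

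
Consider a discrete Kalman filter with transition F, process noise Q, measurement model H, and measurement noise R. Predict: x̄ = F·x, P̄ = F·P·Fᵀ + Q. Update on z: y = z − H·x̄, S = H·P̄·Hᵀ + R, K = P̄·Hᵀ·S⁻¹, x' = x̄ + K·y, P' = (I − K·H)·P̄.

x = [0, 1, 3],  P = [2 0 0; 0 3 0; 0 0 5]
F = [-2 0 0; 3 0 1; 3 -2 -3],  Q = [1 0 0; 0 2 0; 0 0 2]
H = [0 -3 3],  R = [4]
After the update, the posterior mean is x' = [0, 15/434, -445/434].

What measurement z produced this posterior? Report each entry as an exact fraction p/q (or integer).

x̄ = F·x = [0, 3, -11]
P̄ = F·P·Fᵀ + Q = [9 -12 -12; -12 25 3; -12 3 77]
S = H·P̄·Hᵀ + R = [868]
K = P̄·Hᵀ·S⁻¹ = [0; -33/434; 111/434]
x' − x̄ = [0, -1287/434, 4329/434] = K·y
y = (KᵀK)⁻¹·Kᵀ·(x' − x̄) = [39]
z = y + H·x̄ = [39] + [-42] = [-3]

z = [-3]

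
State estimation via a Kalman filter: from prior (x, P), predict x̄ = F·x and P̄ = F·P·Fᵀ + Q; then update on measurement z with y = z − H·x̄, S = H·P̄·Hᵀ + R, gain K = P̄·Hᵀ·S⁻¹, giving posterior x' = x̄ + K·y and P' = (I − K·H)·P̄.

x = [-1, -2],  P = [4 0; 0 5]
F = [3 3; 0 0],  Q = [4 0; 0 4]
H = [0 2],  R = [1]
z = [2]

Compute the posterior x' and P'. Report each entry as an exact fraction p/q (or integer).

x̄ = F·x = [-9, 0]
P̄ = F·P·Fᵀ + Q = [85 0; 0 4]
y = z − H·x̄ = [2]
S = H·P̄·Hᵀ + R = [17]
K = P̄·Hᵀ·S⁻¹ = [0; 8/17]
x' = x̄ + K·y = [-9, 16/17]
P' = (I − K·H)·P̄ = [85 0; 0 4/17]

x' = [-9, 16/17]
P' = [85 0; 0 4/17]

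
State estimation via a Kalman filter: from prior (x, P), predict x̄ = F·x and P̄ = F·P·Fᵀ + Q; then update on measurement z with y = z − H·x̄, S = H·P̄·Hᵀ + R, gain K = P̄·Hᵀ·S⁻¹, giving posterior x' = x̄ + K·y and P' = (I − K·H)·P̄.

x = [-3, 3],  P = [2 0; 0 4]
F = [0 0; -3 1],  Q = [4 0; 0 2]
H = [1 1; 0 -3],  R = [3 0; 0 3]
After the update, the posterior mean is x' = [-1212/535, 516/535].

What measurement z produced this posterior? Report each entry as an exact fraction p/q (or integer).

x̄ = F·x = [0, 12]
P̄ = F·P·Fᵀ + Q = [4 0; 0 24]
S = H·P̄·Hᵀ + R = [31 -72; -72 219]
K = P̄·Hᵀ·S⁻¹ = [292/535 96/535; 24/535 -168/535]
x' − x̄ = [-1212/535, -5904/535] = K·y
y = (KᵀK)⁻¹·Kᵀ·(x' − x̄) = [-15, 33]
z = y + H·x̄ = [-15, 33] + [12, -36] = [-3, -3]

z = [-3, -3]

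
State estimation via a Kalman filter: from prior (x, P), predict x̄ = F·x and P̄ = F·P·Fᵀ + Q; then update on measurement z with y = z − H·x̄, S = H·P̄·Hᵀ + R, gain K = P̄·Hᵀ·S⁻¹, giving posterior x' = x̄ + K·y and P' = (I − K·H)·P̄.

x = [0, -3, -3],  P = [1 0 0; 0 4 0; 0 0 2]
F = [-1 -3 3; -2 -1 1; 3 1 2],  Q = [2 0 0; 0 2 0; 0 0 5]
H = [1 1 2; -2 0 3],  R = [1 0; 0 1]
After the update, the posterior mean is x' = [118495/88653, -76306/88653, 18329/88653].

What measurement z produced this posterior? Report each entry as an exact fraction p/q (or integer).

x̄ = F·x = [0, 0, -9]
P̄ = F·P·Fᵀ + Q = [57 20 -3; 20 12 -6; -3 -6 26]
S = H·P̄·Hᵀ + R = [178 -13; -13 499]
K = P̄·Hᵀ·S⁻¹ = [33830/88653 -20971/88653; 9226/88653 -10064/88653; 22549/88653 15511/88653]
x' − x̄ = [118495/88653, -76306/88653, 816206/88653] = K·y
y = (KᵀK)⁻¹·Kᵀ·(x' − x̄) = [19, 25]
z = y + H·x̄ = [19, 25] + [-18, -27] = [1, -2]

z = [1, -2]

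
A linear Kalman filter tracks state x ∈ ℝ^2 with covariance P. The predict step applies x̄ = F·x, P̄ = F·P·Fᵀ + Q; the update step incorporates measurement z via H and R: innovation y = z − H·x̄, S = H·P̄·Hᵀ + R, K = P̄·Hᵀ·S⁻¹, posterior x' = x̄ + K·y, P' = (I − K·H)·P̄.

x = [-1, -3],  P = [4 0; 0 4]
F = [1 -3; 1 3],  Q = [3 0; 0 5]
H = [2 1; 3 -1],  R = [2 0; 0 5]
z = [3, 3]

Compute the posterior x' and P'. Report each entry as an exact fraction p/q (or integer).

x̄ = F·x = [8, -10]
P̄ = F·P·Fᵀ + Q = [43 -32; -32 45]
y = z − H·x̄ = [-3, -31]
S = H·P̄·Hᵀ + R = [91 181; 181 629]
K = P̄·Hᵀ·S⁻¹ = [4825/24478 4877/24478; 6785/12239 -4696/12239]
x' = x̄ + K·y = [15081/12239, 2831/12239]
P' = (I − K·H)·P̄ = [6807/24478 -1982/12239; -1982/12239 17534/12239]

x' = [15081/12239, 2831/12239]
P' = [6807/24478 -1982/12239; -1982/12239 17534/12239]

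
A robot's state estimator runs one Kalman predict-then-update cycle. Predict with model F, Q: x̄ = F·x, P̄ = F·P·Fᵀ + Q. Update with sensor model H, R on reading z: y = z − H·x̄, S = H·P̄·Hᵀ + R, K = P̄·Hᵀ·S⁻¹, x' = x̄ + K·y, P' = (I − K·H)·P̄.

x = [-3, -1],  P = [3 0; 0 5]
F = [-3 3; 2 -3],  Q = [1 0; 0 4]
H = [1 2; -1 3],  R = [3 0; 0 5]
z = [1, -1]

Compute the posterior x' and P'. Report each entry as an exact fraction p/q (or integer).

x̄ = F·x = [6, -3]
P̄ = F·P·Fᵀ + Q = [73 -63; -63 61]
y = z − H·x̄ = [1, 14]
S = H·P̄·Hᵀ + R = [68 230; 230 1005]
K = P̄·Hᵀ·S⁻¹ = [1399/3088 -2813/7720; 543/3088 1579/7720]
x' = x̄ + K·y = [20871/15440, 607/15440]
P' = (I − K·H)·P̄ = [23843/15440 -1429/15440; -1429/15440 4787/15440]

x' = [20871/15440, 607/15440]
P' = [23843/15440 -1429/15440; -1429/15440 4787/15440]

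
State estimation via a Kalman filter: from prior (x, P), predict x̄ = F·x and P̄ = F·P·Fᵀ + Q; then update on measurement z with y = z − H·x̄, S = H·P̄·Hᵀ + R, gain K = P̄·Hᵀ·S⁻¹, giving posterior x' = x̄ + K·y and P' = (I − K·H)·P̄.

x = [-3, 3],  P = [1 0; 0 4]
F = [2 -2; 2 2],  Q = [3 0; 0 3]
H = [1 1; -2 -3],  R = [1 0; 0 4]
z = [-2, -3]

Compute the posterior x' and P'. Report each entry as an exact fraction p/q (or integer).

x' = [-5719/632, 2175/316]
P' = [5097/632 -1949/316; -1949/316 793/158]

x̄ = F·x = [-12, 0]
P̄ = F·P·Fᵀ + Q = [23 -12; -12 23]
y = z − H·x̄ = [10, -27]
S = H·P̄·Hᵀ + R = [23 -55; -55 159]
K = P̄·Hᵀ·S⁻¹ = [1199/632 375/632; -363/316 -215/316]
x' = x̄ + K·y = [-5719/632, 2175/316]
P' = (I − K·H)·P̄ = [5097/632 -1949/316; -1949/316 793/158]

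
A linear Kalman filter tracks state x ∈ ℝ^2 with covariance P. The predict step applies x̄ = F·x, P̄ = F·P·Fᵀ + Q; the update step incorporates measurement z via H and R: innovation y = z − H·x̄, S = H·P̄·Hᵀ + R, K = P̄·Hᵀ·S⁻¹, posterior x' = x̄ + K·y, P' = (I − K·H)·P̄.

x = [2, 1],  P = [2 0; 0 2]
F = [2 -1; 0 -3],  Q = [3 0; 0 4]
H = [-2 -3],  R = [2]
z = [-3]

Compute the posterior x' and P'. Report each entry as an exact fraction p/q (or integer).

x' = [103/27, -14/9]
P' = [569/81 -124/27; -124/27 29/9]

x̄ = F·x = [3, -3]
P̄ = F·P·Fᵀ + Q = [13 6; 6 22]
y = z − H·x̄ = [-6]
S = H·P̄·Hᵀ + R = [324]
K = P̄·Hᵀ·S⁻¹ = [-11/81; -13/54]
x' = x̄ + K·y = [103/27, -14/9]
P' = (I − K·H)·P̄ = [569/81 -124/27; -124/27 29/9]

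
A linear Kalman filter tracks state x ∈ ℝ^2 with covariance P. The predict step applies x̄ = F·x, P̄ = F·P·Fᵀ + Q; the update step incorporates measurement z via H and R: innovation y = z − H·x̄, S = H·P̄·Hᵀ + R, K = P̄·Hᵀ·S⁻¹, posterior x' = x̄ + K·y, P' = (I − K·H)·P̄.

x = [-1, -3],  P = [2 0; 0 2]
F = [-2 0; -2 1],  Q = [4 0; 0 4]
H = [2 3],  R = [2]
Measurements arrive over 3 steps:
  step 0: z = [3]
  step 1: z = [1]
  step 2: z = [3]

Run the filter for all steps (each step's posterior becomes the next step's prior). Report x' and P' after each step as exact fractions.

step 0: x' = [40/17, -39/68], P' = [60/17 -38/17; -38/17 111/68]
step 1: x' = [-4540/12597, 6829/12597], P' = [109132/37791 -68584/37791; -68584/37791 51310/37791]
step 2: x' = [772008/2191343, 1683695/2191343], P' = [6327988/2191343 -3977286/2191343; -3977286/2191343 5950949/4382686]

step 0: x̄ = F·x = [2, -1]
step 0: P̄ = F·P·Fᵀ + Q = [12 8; 8 14]
step 0: y = z − H·x̄ = [2]
step 0: S = H·P̄·Hᵀ + R = [272]
step 0: K = P̄·Hᵀ·S⁻¹ = [3/17; 29/136]
step 0: x' = x̄ + K·y = [40/17, -39/68]
step 0: P' = (I − K·H)·P̄ = [60/17 -38/17; -38/17 111/68]
step 1: x̄ = F·x = [-80/17, -359/68]
step 1: P̄ = F·P·Fᵀ + Q = [308/17 316/17; 316/17 1951/68]
step 1: y = z − H·x̄ = [105/4]
step 1: S = H·P̄·Hᵀ + R = [2223/4]
step 1: K = P̄·Hᵀ·S⁻¹ = [368/2223; 493/2223]
step 1: x' = x̄ + K·y = [-4540/12597, 6829/12597]
step 1: P' = (I − K·H)·P̄ = [109132/37791 -68584/37791; -68584/37791 51310/37791]
step 2: x̄ = F·x = [9080/12597, 5303/4199]
step 2: P̄ = F·P·Fᵀ + Q = [587692/37791 63744/4199; 63744/4199 101482/4199]
step 2: y = z − H·x̄ = [-28096/12597]
step 2: S = H·P̄·Hᵀ + R = [17530744/37791]
step 2: K = P̄·Hᵀ·S⁻¹ = [362059/2191343; 1943703/8765372]
step 2: x' = x̄ + K·y = [772008/2191343, 1683695/2191343]
step 2: P' = (I − K·H)·P̄ = [6327988/2191343 -3977286/2191343; -3977286/2191343 5950949/4382686]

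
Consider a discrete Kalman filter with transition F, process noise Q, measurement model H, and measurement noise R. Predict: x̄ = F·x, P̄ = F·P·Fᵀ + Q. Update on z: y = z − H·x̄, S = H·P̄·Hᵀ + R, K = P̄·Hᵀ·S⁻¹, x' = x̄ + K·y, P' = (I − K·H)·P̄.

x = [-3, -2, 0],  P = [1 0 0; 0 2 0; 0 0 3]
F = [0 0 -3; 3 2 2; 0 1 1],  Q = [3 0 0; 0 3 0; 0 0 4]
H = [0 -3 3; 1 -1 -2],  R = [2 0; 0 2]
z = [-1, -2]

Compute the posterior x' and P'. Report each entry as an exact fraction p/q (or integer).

x̄ = F·x = [0, -13, -2]
P̄ = F·P·Fᵀ + Q = [30 -18 -9; -18 32 10; -9 10 9]
y = z − H·x̄ = [-34, -19]
S = H·P̄·Hᵀ + R = [191 99; 99 212]
K = P̄·Hᵀ·S⁻¹ = [-810/30691 9933/30691; -7062/30691 -6836/30691; 3027/30691 -6770/30691]
x' = x̄ + K·y = [-161187/30691, -28991/30691, -35670/30691]
P' = (I − K·H)·P̄ = [287022/30691 89412/30691 88872/30691; 89412/30691 37500/30691 32792/30691; 88872/30691 32792/30691 34810/30691]

x' = [-161187/30691, -28991/30691, -35670/30691]
P' = [287022/30691 89412/30691 88872/30691; 89412/30691 37500/30691 32792/30691; 88872/30691 32792/30691 34810/30691]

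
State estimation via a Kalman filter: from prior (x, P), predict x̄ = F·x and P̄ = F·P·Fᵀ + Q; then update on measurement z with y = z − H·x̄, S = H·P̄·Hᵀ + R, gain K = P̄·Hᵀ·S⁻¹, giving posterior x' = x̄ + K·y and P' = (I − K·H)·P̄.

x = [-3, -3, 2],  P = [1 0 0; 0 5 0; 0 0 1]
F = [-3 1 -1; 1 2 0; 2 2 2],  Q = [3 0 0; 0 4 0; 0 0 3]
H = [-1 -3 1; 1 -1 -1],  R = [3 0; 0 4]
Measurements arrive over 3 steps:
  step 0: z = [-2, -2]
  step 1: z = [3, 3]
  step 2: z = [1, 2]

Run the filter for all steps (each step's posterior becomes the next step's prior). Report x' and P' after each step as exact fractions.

step 0: x' = [47383/15432, 498/643, 53539/15432], P' = [80617/15432 -24/643 65725/15432; -24/643 275/643 321/643; 65725/15432 321/643 86473/15432]
step 1: x' = [574691977/433133687, -560655945/433133687, 8790655/61876241], P' = [1820594949/433133687 -88449087/433133687 189260076/61876241; -88449087/433133687 178695646/433133687 20939241/61876241; 189260076/61876241 20939241/61876241 38211621/8839463]
step 2: x' = [-15460961701147/9241716579461, -7656442028155/9241716579461, -26964981271046/9241716579461], P' = [39287504427810/9241716579461 -1932637081557/9241716579461 28568167757859/9241716579461; -1932637081557/9241716579461 3805019846110/9241716579461 3059238104337/9241716579461; 28568167757859/9241716579461 3059238104337/9241716579461 40045140000078/9241716579461]

step 0: x̄ = F·x = [4, -9, -8]
step 0: P̄ = F·P·Fᵀ + Q = [18 7 2; 7 25 22; 2 22 31]
step 0: y = z − H·x̄ = [-17, -23]
step 0: S = H·P̄·Hᵀ + R = [183 60; 60 104]
step 0: K = P̄·Hᵀ·S⁻¹ = [-1097/3858 1289/5144; -160/643 -155/643; -197/3858 -2371/5144]
step 0: x' = x̄ + K·y = [47383/15432, 498/643, 53539/15432]
step 0: P' = (I − K·H)·P̄ = [80617/15432 -24/643 65725/15432; -24/643 275/643 321/643; 65725/15432 321/643 86473/15432]
step 1: x̄ = F·x = [-22967/1929, 71287/15432, 56437/3858]
step 1: P̄ = F·P·Fᵀ + Q = [155915/1929 -38363/1929 -145868/1929; -38363/1929 166441/15432 86611/3858; -145868/1929 86611/3858 165485/1929]
step 1: y = z − H·x̄ = [-149327/15432, 175689/5144]
step 1: S = H·P̄·Hᵀ + R = [2529265/15432 -1033023/5144; -1033023/5144 2146651/5144]
step 1: K = P̄·Hᵀ·S⁻¹ = [-76809052/433133687 146055876/433133687; -100354388/433133687 -103429855/433133687; 5134516/61876241 -24790128/61876241]
step 1: x' = x̄ + K·y = [574691977/433133687, -560655945/433133687, 8790655/61876241]
step 1: P' = (I − K·H)·P̄ = [1820594949/433133687 -88449087/433133687 189260076/61876241; -88449087/433133687 178695646/433133687 20939241/61876241; 189260076/61876241 20939241/61876241 38211621/8839463]
step 2: x̄ = F·x = [-47882989/8839463, -78088559/61876241, 151141234/433133687]
step 2: P̄ = F·P·Fᵀ + Q = [569842633/8839463 -128165674/8839463 -501136432/8839463; -128165674/8839463 79879917/8839463 1008745396/61876241; -501136432/8839463 1008745396/61876241 27849610213/433133687]
step 2: y = z − H·x̄ = [-3704133747/433133687, 2817055156/433133687]
step 2: S = H·P̄·Hᵀ + R = [61361699236/433133687 -66458250171/433133687; -66458250171/433133687 137212591843/433133687]
step 2: K = P̄·Hᵀ·S⁻¹ = [-1640475141760/9241716579461 3162993437877/9241716579461; -2141061450812/9241716579461 -2199223758001/9241716579461; 766419309736/9241716579461 -3634052586639/9241716579461]
step 2: x' = x̄ + K·y = [-15460961701147/9241716579461, -7656442028155/9241716579461, -26964981271046/9241716579461]
step 2: P' = (I − K·H)·P̄ = [39287504427810/9241716579461 -1932637081557/9241716579461 28568167757859/9241716579461; -1932637081557/9241716579461 3805019846110/9241716579461 3059238104337/9241716579461; 28568167757859/9241716579461 3059238104337/9241716579461 40045140000078/9241716579461]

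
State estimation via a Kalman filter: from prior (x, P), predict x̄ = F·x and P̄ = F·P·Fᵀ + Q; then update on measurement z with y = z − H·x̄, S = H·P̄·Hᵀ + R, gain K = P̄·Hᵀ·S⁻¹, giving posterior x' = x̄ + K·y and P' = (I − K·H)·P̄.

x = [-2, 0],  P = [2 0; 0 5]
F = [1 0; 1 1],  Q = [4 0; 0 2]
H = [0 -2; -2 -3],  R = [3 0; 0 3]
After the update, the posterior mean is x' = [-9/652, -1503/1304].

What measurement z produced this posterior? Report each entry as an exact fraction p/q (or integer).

x̄ = F·x = [-2, -2]
P̄ = F·P·Fᵀ + Q = [6 2; 2 9]
S = H·P̄·Hᵀ + R = [39 62; 62 132]
K = P̄·Hᵀ·S⁻¹ = [147/326 -227/652; -227/652 -93/1304]
x' − x̄ = [1295/652, 1105/1304] = K·y
y = (KᵀK)⁻¹·Kᵀ·(x' − x̄) = [-1, -7]
z = y + H·x̄ = [-1, -7] + [4, 10] = [3, 3]

z = [3, 3]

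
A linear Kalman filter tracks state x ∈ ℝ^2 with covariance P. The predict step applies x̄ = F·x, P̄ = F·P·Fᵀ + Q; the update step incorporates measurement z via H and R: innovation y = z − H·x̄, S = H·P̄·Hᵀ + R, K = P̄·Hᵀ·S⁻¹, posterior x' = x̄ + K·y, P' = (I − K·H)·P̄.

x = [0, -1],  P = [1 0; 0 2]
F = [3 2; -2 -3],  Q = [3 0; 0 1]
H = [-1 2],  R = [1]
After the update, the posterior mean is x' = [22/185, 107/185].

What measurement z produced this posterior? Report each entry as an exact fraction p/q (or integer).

x̄ = F·x = [-2, 3]
P̄ = F·P·Fᵀ + Q = [20 -18; -18 23]
S = H·P̄·Hᵀ + R = [185]
K = P̄·Hᵀ·S⁻¹ = [-56/185; 64/185]
x' − x̄ = [392/185, -448/185] = K·y
y = (KᵀK)⁻¹·Kᵀ·(x' − x̄) = [-7]
z = y + H·x̄ = [-7] + [8] = [1]

z = [1]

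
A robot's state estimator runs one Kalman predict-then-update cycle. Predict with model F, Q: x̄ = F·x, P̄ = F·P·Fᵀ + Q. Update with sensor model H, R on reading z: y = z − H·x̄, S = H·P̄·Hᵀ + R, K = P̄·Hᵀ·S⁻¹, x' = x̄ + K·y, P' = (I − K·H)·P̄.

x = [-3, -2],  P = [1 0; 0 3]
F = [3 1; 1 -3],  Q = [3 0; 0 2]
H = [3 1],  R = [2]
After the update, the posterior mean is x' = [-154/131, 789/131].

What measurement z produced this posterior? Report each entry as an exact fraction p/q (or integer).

x̄ = F·x = [-11, 3]
P̄ = F·P·Fᵀ + Q = [15 -6; -6 30]
S = H·P̄·Hᵀ + R = [131]
K = P̄·Hᵀ·S⁻¹ = [39/131; 12/131]
x' − x̄ = [1287/131, 396/131] = K·y
y = (KᵀK)⁻¹·Kᵀ·(x' − x̄) = [33]
z = y + H·x̄ = [33] + [-30] = [3]

z = [3]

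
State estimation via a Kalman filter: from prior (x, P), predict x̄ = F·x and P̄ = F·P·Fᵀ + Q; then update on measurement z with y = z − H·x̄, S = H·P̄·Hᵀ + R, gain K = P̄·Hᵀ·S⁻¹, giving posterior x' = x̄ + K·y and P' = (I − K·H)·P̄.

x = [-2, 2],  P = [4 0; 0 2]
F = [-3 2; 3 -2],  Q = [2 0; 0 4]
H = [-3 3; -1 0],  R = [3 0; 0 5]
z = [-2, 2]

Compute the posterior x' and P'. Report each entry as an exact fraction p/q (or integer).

x̄ = F·x = [10, -10]
P̄ = F·P·Fᵀ + Q = [46 -44; -44 48]
y = z − H·x̄ = [58, 12]
S = H·P̄·Hᵀ + R = [1641 270; 270 51]
K = P̄·Hᵀ·S⁻¹ = [-150/1199 -862/3597; 244/1199 -772/3597]
x' = x̄ + K·y = [-158/1199, -926/1199]
P' = (I − K·H)·P̄ = [4310/3597 3860/3597; 3860/3597 4592/3597]

x' = [-158/1199, -926/1199]
P' = [4310/3597 3860/3597; 3860/3597 4592/3597]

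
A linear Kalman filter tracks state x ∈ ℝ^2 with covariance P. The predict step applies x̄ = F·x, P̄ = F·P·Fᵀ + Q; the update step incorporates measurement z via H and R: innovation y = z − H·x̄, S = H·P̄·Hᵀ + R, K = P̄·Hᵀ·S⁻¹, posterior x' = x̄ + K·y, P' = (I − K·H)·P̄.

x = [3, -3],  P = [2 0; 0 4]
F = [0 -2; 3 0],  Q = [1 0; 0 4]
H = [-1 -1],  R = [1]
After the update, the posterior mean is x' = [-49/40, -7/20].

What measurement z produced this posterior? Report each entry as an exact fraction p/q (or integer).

x̄ = F·x = [6, 9]
P̄ = F·P·Fᵀ + Q = [17 0; 0 22]
S = H·P̄·Hᵀ + R = [40]
K = P̄·Hᵀ·S⁻¹ = [-17/40; -11/20]
x' − x̄ = [-289/40, -187/20] = K·y
y = (KᵀK)⁻¹·Kᵀ·(x' − x̄) = [17]
z = y + H·x̄ = [17] + [-15] = [2]

z = [2]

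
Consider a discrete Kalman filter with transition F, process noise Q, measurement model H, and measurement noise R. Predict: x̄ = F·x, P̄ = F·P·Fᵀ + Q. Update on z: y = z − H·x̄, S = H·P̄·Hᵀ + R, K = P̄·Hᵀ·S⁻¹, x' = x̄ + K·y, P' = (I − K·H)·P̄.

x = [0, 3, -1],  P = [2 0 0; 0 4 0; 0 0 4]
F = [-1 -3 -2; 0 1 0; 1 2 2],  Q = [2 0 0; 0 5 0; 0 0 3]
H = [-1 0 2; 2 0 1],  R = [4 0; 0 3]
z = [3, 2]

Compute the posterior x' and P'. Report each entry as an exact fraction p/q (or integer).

x̄ = F·x = [-7, 3, 4]
P̄ = F·P·Fᵀ + Q = [56 -12 -42; -12 9 8; -42 8 37]
y = z − H·x̄ = [-12, 12]
S = H·P̄·Hᵀ + R = [376 -164; -164 96]
K = P̄·Hᵀ·S⁻¹ = [-49/230 42/115; 4/575 -89/575; 857/2300 169/1150]
x' = x̄ + K·y = [-7/115, 609/575, 743/575]
P' = (I − K·H)·P̄ = [14/23 -22/115 -14/115; -22/115 3639/575 -47/575; -14/115 -47/575 787/1150]

x' = [-7/115, 609/575, 743/575]
P' = [14/23 -22/115 -14/115; -22/115 3639/575 -47/575; -14/115 -47/575 787/1150]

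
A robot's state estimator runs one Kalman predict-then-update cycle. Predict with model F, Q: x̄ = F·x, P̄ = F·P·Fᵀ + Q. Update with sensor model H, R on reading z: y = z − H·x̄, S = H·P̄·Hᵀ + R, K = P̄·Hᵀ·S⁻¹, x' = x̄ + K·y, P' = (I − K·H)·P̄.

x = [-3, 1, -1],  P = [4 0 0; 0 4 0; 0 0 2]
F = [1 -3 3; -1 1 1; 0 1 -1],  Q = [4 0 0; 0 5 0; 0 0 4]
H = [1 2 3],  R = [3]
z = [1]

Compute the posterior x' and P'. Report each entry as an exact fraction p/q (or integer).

x̄ = F·x = [-9, 3, 2]
P̄ = F·P·Fᵀ + Q = [62 -10 -18; -10 15 2; -18 2 10]
y = z − H·x̄ = [-2]
S = H·P̄·Hᵀ + R = [91]
K = P̄·Hᵀ·S⁻¹ = [-12/91; 2/7; 16/91]
x' = x̄ + K·y = [-795/91, 17/7, 150/91]
P' = (I − K·H)·P̄ = [5498/91 -46/7 -1446/91; -46/7 53/7 -18/7; -1446/91 -18/7 654/91]

x' = [-795/91, 17/7, 150/91]
P' = [5498/91 -46/7 -1446/91; -46/7 53/7 -18/7; -1446/91 -18/7 654/91]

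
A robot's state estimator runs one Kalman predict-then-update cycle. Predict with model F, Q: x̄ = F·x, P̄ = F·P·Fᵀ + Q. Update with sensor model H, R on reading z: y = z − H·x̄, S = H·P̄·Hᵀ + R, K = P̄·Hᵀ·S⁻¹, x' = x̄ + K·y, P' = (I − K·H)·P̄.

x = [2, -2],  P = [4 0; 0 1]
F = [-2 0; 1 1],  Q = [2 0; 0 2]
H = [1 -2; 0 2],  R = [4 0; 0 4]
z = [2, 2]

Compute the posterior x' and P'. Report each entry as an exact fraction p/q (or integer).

x̄ = F·x = [-4, 0]
P̄ = F·P·Fᵀ + Q = [18 -8; -8 7]
y = z − H·x̄ = [6, 2]
S = H·P̄·Hᵀ + R = [82 -44; -44 32]
K = P̄·Hᵀ·S⁻¹ = [24/43 23/86; -11/86 45/172]
x' = x̄ + K·y = [-5/43, -21/86]
P' = (I − K·H)·P̄ = [142/43 23/43; 23/43 45/86]

x' = [-5/43, -21/86]
P' = [142/43 23/43; 23/43 45/86]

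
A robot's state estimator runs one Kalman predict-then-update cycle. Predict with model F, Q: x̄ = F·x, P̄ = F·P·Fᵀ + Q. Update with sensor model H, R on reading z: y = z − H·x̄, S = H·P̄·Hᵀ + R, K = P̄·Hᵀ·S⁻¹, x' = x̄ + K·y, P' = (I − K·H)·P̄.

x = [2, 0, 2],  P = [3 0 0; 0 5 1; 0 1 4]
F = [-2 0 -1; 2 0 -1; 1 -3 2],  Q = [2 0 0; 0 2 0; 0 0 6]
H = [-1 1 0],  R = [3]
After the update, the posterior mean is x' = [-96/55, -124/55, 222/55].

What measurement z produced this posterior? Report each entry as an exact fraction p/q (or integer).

x̄ = F·x = [-6, 2, 6]
P̄ = F·P·Fᵀ + Q = [18 -8 -11; -8 18 1; -11 1 58]
S = H·P̄·Hᵀ + R = [55]
K = P̄·Hᵀ·S⁻¹ = [-26/55; 26/55; 12/55]
x' − x̄ = [234/55, -234/55, -108/55] = K·y
y = (KᵀK)⁻¹·Kᵀ·(x' − x̄) = [-9]
z = y + H·x̄ = [-9] + [8] = [-1]

z = [-1]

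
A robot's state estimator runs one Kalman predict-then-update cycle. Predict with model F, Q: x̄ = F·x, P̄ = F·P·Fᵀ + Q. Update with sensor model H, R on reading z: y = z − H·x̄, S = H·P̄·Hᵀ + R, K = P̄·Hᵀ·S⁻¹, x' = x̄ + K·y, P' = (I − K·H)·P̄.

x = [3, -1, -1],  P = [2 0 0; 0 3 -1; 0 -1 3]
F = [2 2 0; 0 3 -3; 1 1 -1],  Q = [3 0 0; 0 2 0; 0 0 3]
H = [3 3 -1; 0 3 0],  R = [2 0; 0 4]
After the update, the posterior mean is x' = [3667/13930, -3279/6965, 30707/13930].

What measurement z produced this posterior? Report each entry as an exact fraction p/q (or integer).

z = [-3, -1]

x̄ = F·x = [4, 0, 3]
P̄ = F·P·Fᵀ + Q = [23 24 12; 24 74 24; 12 24 13]
S = H·P̄·Hᵀ + R = [1104 810; 810 670]
K = P̄·Hᵀ·S⁻¹ = [937/2786 -4167/13930; 18/1393 2199/6965; 533/8358 423/13930]
x' − x̄ = [-52053/13930, -3279/6965, -11083/13930] = K·y
y = (KᵀK)⁻¹·Kᵀ·(x' − x̄) = [-12, -1]
z = y + H·x̄ = [-12, -1] + [9, 0] = [-3, -1]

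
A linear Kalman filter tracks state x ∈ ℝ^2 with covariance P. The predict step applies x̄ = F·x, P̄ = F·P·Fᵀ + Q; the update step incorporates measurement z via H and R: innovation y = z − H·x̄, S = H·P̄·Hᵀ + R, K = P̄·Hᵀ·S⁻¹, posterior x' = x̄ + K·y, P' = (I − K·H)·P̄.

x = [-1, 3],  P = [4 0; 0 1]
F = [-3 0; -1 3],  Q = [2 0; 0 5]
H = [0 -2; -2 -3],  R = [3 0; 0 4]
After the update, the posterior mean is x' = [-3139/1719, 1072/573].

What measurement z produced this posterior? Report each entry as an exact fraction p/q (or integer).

z = [-3, -2]

x̄ = F·x = [3, 10]
P̄ = F·P·Fᵀ + Q = [38 12; 12 18]
S = H·P̄·Hᵀ + R = [75 156; 156 462]
K = P̄·Hᵀ·S⁻¹ = [1064/1719 -776/1719; -248/573 -13/573]
x' − x̄ = [-8296/1719, -4658/573] = K·y
y = (KᵀK)⁻¹·Kᵀ·(x' − x̄) = [17, 34]
z = y + H·x̄ = [17, 34] + [-20, -36] = [-3, -2]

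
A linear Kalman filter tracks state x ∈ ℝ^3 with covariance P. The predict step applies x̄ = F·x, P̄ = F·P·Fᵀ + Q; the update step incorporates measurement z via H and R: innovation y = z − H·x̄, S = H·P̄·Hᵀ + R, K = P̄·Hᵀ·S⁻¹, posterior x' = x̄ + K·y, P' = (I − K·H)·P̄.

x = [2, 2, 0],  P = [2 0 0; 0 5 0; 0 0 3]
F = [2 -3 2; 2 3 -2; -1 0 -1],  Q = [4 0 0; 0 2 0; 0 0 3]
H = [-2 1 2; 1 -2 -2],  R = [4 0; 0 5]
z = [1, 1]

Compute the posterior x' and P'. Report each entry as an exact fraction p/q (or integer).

x' = [-8151/9799, 8453/9799, -11588/9799]
P' = [32350/9799 -6800/9799 26780/9799; -6800/9799 156892/29397 -119512/29397; 26780/9799 -119512/29397 150412/29397]

x̄ = F·x = [-2, 10, -2]
P̄ = F·P·Fᵀ + Q = [69 -49 -10; -49 67 2; -10 2 8]
y = z − H·x̄ = [-9, 19]
S = H·P̄·Hᵀ + R = [663 -621; -621 626]
K = P̄·Hᵀ·S⁻¹ = [-4485/9799 -1522/9799; -10333/29397 -6344/9799; 5158/29397 1236/9799]
x' = x̄ + K·y = [-8151/9799, 8453/9799, -11588/9799]
P' = (I − K·H)·P̄ = [32350/9799 -6800/9799 26780/9799; -6800/9799 156892/29397 -119512/29397; 26780/9799 -119512/29397 150412/29397]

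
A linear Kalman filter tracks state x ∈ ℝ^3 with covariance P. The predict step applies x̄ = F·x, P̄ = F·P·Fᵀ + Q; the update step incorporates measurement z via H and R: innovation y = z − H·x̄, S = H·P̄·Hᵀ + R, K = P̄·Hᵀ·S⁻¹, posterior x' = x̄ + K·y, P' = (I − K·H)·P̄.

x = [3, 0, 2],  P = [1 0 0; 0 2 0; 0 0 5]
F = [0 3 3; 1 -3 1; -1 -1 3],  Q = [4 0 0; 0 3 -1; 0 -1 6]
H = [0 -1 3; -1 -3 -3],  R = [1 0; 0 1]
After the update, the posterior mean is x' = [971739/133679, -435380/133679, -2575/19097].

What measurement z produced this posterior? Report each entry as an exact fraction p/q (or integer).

z = [3, 3]

x̄ = F·x = [6, 5, 3]
P̄ = F·P·Fᵀ + Q = [67 -3 39; -3 27 19; 39 19 54]
S = H·P̄·Hᵀ + R = [400 -639; -639 1355]
K = P̄·Hᵀ·S⁻¹ = [50775/133679 6680/133679; -45615/133679 -34830/133679; 4129/19097 -1689/19097]
x' − x̄ = [169665/133679, -1103775/133679, -59866/19097] = K·y
y = (KᵀK)⁻¹·Kᵀ·(x' − x̄) = [-1, 33]
z = y + H·x̄ = [-1, 33] + [4, -30] = [3, 3]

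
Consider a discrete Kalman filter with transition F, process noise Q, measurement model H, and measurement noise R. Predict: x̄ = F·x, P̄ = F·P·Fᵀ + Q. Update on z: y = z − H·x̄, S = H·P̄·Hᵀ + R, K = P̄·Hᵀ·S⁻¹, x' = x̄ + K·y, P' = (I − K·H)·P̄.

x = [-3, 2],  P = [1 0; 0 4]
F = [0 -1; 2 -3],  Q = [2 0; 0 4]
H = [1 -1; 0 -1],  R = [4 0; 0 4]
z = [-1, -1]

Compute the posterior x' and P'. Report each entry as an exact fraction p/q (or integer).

x' = [37/52, 33/52]
P' = [33/13 21/13; 21/13 37/13]

x̄ = F·x = [-2, -12]
P̄ = F·P·Fᵀ + Q = [6 12; 12 44]
y = z − H·x̄ = [-11, -13]
S = H·P̄·Hᵀ + R = [30 32; 32 48]
K = P̄·Hᵀ·S⁻¹ = [3/13 -21/52; -4/13 -37/52]
x' = x̄ + K·y = [37/52, 33/52]
P' = (I − K·H)·P̄ = [33/13 21/13; 21/13 37/13]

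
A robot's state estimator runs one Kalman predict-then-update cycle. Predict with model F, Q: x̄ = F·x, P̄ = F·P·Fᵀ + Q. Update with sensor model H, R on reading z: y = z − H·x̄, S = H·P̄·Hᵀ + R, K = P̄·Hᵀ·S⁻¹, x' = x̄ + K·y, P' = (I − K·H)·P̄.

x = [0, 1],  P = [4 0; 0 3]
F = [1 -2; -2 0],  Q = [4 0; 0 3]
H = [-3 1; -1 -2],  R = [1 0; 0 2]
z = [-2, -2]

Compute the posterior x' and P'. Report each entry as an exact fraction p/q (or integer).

x̄ = F·x = [-2, 0]
P̄ = F·P·Fᵀ + Q = [20 -8; -8 19]
y = z − H·x̄ = [-8, -4]
S = H·P̄·Hᵀ + R = [248 -18; -18 66]
K = P̄·Hᵀ·S⁻¹ = [-380/1337 -554/4011; 383/2674 -1111/2674]
x' = x̄ + K·y = [3314/4011, 690/1337]
P' = (I − K·H)·P̄ = [484/4011 104/1337; 104/1337 1007/2674]

x' = [3314/4011, 690/1337]
P' = [484/4011 104/1337; 104/1337 1007/2674]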